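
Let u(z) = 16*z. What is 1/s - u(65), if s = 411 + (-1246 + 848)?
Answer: -13519/13 ≈ -1039.9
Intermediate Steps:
s = 13 (s = 411 - 398 = 13)
1/s - u(65) = 1/13 - 16*65 = 1/13 - 1*1040 = 1/13 - 1040 = -13519/13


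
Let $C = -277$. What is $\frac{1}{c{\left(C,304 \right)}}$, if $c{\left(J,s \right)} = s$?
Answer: $\frac{1}{304} \approx 0.0032895$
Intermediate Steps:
$\frac{1}{c{\left(C,304 \right)}} = \frac{1}{304}$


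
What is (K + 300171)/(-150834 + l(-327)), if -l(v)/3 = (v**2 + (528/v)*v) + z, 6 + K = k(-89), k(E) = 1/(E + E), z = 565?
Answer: -53429369/84532200 ≈ -0.63206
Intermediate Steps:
k(E) = 1/(2*E)
K = -1069/178 (K = -6 + (1/2)/(-89) = -6 + (1/2)*(-1/89) = -6 - 1/178 = -1069/178 ≈ -6.0056)
l(v) = -3279 - 3*v**2 (l(v) = -3*((v**2 + (528/v)*v) + 565) = -3*((v**2 + 528) + 565) = -3*((528 + v**2) + 565) = -3*(1093 + v**2) = -3279 - 3*v**2)
(K + 300171)/(-150834 + l(-327)) = (-1069/178 + 300171)/(-150834 + (-3279 - 3*(-327)**2)) = 53429369/(178*(-150834 + (-3279 - 3*106929))) = 53429369/(178*(-150834 + (-3279 - 320787))) = 53429369/(178*(-150834 - 324066)) = (53429369/178)/(-474900) = (53429369/178)*(-1/474900) = -53429369/84532200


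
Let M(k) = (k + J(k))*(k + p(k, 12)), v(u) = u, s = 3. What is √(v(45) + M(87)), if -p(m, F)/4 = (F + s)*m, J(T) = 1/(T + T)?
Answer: I*√1786222/2 ≈ 668.25*I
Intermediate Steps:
J(T) = 1/(2*T)
p(m, F) = -4*m*(3 + F) (p(m, F) = -4*(F + 3)*m = -4*(3 + F)*m = -4*m*(3 + F))
M(k) = -59*k*(k + 1/(2*k)) (M(k) = (k + 1/(2*k))*(k - 4*k*(3 + 12)) = (k + 1/(2*k))*(k - 4*k*15) = (k + 1/(2*k))*(k - 60*k) = (k + 1/(2*k))*(-59*k) = -59*k*(k + 1/(2*k)))
√(v(45) + M(87)) = √(45 + (-59/2 - 59*87²)) = √(45 + (-59/2 - 59*7569)) = √(45 + (-59/2 - 446571)) = √(45 - 893201/2) = √(-893111/2) = I*√1786222/2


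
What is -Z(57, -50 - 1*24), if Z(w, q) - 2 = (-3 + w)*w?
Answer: -3080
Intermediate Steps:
Z(w, q) = 2 + w*(-3 + w) (Z(w, q) = 2 + (-3 + w)*w = 2 + w*(-3 + w))
-Z(57, -50 - 1*24) = -(2 + 57² - 3*57) = -(2 + 3249 - 171) = -1*3080 = -3080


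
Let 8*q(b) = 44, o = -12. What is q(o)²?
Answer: 121/4 ≈ 30.250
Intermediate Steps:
q(b) = 11/2 (q(b) = (⅛)*44 = 11/2)
q(o)² = (11/2)² = 121/4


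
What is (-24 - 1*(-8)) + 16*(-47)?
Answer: -768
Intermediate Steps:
(-24 - 1*(-8)) + 16*(-47) = (-24 + 8) - 752 = -16 - 752 = -768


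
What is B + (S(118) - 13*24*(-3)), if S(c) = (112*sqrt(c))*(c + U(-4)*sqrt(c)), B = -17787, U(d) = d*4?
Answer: -228307 + 13216*sqrt(118) ≈ -84745.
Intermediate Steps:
U(d) = 4*d
S(c) = 112*sqrt(c)*(c - 16*sqrt(c)) (S(c) = (112*sqrt(c))*(c + (4*(-4))*sqrt(c)) = (112*sqrt(c))*(c - 16*sqrt(c)) = 112*sqrt(c)*(c - 16*sqrt(c)))
B + (S(118) - 13*24*(-3)) = -17787 + ((-1792*118 + 112*118**(3/2)) - 13*24*(-3)) = -17787 + ((-211456 + 112*(118*sqrt(118))) - 312*(-3)) = -17787 + ((-211456 + 13216*sqrt(118)) + 936) = -17787 + (-210520 + 13216*sqrt(118)) = -228307 + 13216*sqrt(118)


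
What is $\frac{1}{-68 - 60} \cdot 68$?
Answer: $- \frac{17}{32} \approx -0.53125$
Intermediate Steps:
$\frac{1}{-68 - 60} \cdot 68 = \frac{1}{-128} \cdot 68 = \left(- \frac{1}{128}\right) 68 = - \frac{17}{32}$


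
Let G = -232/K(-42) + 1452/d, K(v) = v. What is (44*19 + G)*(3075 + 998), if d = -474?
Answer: 5665567438/1659 ≈ 3.4150e+6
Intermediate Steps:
G = 4082/1659 (G = -232/(-42) + 1452/(-474) = -232*(-1/42) + 1452*(-1/474) = 116/21 - 242/79 = 4082/1659 ≈ 2.4605)
(44*19 + G)*(3075 + 998) = (44*19 + 4082/1659)*(3075 + 998) = (836 + 4082/1659)*4073 = (1391006/1659)*4073 = 5665567438/1659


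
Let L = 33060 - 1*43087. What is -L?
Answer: 10027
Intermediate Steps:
L = -10027 (L = 33060 - 43087 = -10027)
-L = -1*(-10027) = 10027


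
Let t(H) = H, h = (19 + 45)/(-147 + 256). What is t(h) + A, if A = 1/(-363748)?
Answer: 23279763/39648532 ≈ 0.58715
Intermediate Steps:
h = 64/109 ≈ 0.58716
A = -1/363748 ≈ -2.7492e-6
t(h) + A = 64/109 - 1/363748 = 23279763/39648532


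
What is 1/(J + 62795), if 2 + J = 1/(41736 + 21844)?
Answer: 63580/3992378941 ≈ 1.5925e-5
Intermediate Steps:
J = -127159/63580 (J = -2 + 1/(41736 + 21844) = -2 + 1/63580 = -127159/63580 ≈ -2.0000)
1/(J + 62795) = 1/(-127159/63580 + 62795) = 1/(3992378941/63580) = 63580/3992378941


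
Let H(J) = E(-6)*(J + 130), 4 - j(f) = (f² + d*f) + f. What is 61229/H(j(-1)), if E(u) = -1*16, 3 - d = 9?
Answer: -61229/2048 ≈ -29.897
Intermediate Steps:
d = -6 (d = 3 - 1*9 = 3 - 9 = -6)
j(f) = 4 - f² + 5*f (j(f) = 4 - ((f² - 6*f) + f) = 4 - (f² - 5*f) = 4 + (-f² + 5*f) = 4 - f² + 5*f)
E(u) = -16
H(J) = -2080 - 16*J (H(J) = -16*(J + 130) = -16*(130 + J) = -2080 - 16*J)
61229/H(j(-1)) = 61229/(-2080 - 16*(4 - 1*(-1)² + 5*(-1))) = 61229/(-2080 - 16*(4 - 1*1 - 5)) = 61229/(-2080 - 16*(4 - 1 - 5)) = 61229/(-2080 - 16*(-2)) = 61229/(-2080 + 32) = 61229/(-2048) = 61229*(-1/2048) = -61229/2048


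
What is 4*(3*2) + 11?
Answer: 35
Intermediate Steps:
4*(3*2) + 11 = 4*6 + 11 = 24 + 11 = 35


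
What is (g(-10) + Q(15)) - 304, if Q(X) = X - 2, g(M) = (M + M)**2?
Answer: 109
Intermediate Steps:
g(M) = 4*M**2 (g(M) = (2*M)**2 = 4*M**2)
Q(X) = -2 + X
(g(-10) + Q(15)) - 304 = (4*(-10)**2 + (-2 + 15)) - 304 = (4*100 + 13) - 304 = (400 + 13) - 304 = 413 - 304 = 109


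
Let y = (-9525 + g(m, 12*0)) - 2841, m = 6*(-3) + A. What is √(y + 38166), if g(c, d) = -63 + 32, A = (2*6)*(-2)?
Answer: √25769 ≈ 160.53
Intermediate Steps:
A = -24 (A = 12*(-2) = -24)
m = -42 (m = 6*(-3) - 24 = -18 - 24 = -42)
g(c, d) = -31
y = -12397 (y = (-9525 - 31) - 2841 = -9556 - 2841 = -12397)
√(y + 38166) = √(-12397 + 38166) = √25769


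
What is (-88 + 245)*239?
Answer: 37523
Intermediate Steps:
(-88 + 245)*239 = 157*239 = 37523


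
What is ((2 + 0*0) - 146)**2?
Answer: 20736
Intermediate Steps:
((2 + 0*0) - 146)**2 = ((2 + 0) - 146)**2 = (2 - 146)**2 = (-144)**2 = 20736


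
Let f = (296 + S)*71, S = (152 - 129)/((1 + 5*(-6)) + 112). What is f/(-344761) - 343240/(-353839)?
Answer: 9204079453841/10125160660757 ≈ 0.90903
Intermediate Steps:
S = 23/83 (S = 23/((1 - 30) + 112) = 23/(-29 + 112) = 23/83 ≈ 0.27711)
f = 1745961/83 (f = (296 + 23/83)*71 = (24591/83)*71 = 1745961/83 ≈ 21036.)
f/(-344761) - 343240/(-353839) = (1745961/83)/(-344761) - 343240/(-353839) = (1745961/83)*(-1/344761) - 343240*(-1/353839) = -1745961/28615163 + 343240/353839 = 9204079453841/10125160660757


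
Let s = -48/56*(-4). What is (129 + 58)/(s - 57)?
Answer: -1309/375 ≈ -3.4907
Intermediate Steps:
s = 24/7 (s = -48*1/56*(-4) = -6/7*(-4) = 24/7 ≈ 3.4286)
(129 + 58)/(s - 57) = (129 + 58)/(24/7 - 57) = 187/(-375/7) = 187*(-7/375) = -1309/375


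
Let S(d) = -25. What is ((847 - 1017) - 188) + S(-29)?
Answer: -383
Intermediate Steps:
((847 - 1017) - 188) + S(-29) = ((847 - 1017) - 188) - 25 = (-170 - 188) - 25 = -358 - 25 = -383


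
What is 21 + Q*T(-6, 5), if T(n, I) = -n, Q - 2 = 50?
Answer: 333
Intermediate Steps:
Q = 52 (Q = 2 + 50 = 52)
21 + Q*T(-6, 5) = 21 + 52*(-1*(-6)) = 21 + 52*6 = 21 + 312 = 333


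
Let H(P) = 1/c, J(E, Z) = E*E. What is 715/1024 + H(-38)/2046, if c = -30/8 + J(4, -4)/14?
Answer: 53381149/76471296 ≈ 0.69805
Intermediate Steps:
J(E, Z) = E²
c = -73/28 (c = -30/8 + 4²/14 = -30*⅛ + 16*(1/14) = -15/4 + 8/7 = -73/28 ≈ -2.6071)
H(P) = -28/73 (H(P) = 1/(-73/28) = -28/73)
715/1024 + H(-38)/2046 = 715/1024 - 28/73/2046 = 715*(1/1024) - 28/73*1/2046 = 715/1024 - 14/74679 = 53381149/76471296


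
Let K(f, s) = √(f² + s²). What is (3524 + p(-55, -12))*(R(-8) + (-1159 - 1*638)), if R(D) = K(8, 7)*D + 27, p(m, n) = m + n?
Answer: -6118890 - 27656*√113 ≈ -6.4129e+6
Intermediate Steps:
R(D) = 27 + D*√113 (R(D) = √(8² + 7²)*D + 27 = √(64 + 49)*D + 27 = √113*D + 27 = D*√113 + 27 = 27 + D*√113)
(3524 + p(-55, -12))*(R(-8) + (-1159 - 1*638)) = (3524 + (-55 - 12))*((27 - 8*√113) + (-1159 - 1*638)) = (3524 - 67)*((27 - 8*√113) + (-1159 - 638)) = 3457*((27 - 8*√113) - 1797) = 3457*(-1770 - 8*√113) = -6118890 - 27656*√113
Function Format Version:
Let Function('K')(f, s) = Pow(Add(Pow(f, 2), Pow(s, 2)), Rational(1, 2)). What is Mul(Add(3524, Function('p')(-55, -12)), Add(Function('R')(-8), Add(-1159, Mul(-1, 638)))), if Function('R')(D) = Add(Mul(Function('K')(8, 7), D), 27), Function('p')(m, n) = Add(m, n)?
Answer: Add(-6118890, Mul(-27656, Pow(113, Rational(1, 2)))) ≈ -6.4129e+6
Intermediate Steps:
Function('R')(D) = Add(27, Mul(D, Pow(113, Rational(1, 2)))) (Function('R')(D) = Add(Mul(Pow(Add(Pow(8, 2), Pow(7, 2)), Rational(1, 2)), D), 27) = Add(Mul(Pow(Add(64, 49), Rational(1, 2)), D), 27) = Add(Mul(Pow(113, Rational(1, 2)), D), 27) = Add(Mul(D, Pow(113, Rational(1, 2))), 27) = Add(27, Mul(D, Pow(113, Rational(1, 2)))))
Mul(Add(3524, Function('p')(-55, -12)), Add(Function('R')(-8), Add(-1159, Mul(-1, 638)))) = Mul(Add(3524, Add(-55, -12)), Add(Add(27, Mul(-8, Pow(113, Rational(1, 2)))), Add(-1159, Mul(-1, 638)))) = Mul(Add(3524, -67), Add(Add(27, Mul(-8, Pow(113, Rational(1, 2)))), Add(-1159, -638))) = Mul(3457, Add(Add(27, Mul(-8, Pow(113, Rational(1, 2)))), -1797)) = Mul(3457, Add(-1770, Mul(-8, Pow(113, Rational(1, 2))))) = Add(-6118890, Mul(-27656, Pow(113, Rational(1, 2))))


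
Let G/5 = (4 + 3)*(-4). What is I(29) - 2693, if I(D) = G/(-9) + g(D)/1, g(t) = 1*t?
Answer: -23836/9 ≈ -2648.4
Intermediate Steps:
g(t) = t
G = -140 (G = 5*((4 + 3)*(-4)) = 5*(7*(-4)) = 5*(-28) = -140)
I(D) = 140/9 + D (I(D) = -140/(-9) + D/1 = -140*(-1/9) + D*1 = 140/9 + D)
I(29) - 2693 = (140/9 + 29) - 2693 = 401/9 - 2693 = -23836/9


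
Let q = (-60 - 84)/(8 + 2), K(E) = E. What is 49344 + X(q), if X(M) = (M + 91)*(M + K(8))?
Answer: 1221344/25 ≈ 48854.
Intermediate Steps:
q = -72/5 (q = -144/10 = -144*⅒ = -72/5 ≈ -14.400)
X(M) = (8 + M)*(91 + M) (X(M) = (M + 91)*(M + 8) = (91 + M)*(8 + M) = (8 + M)*(91 + M))
49344 + X(q) = 49344 + (728 + (-72/5)² + 99*(-72/5)) = 49344 + (728 + 5184/25 - 7128/5) = 49344 - 12256/25 = 1221344/25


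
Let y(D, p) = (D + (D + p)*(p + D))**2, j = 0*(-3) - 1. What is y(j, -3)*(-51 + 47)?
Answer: -900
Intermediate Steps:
j = -1 (j = 0 - 1 = -1)
y(D, p) = (D + (D + p)**2)**2 (y(D, p) = (D + (D + p)*(D + p))**2 = (D + (D + p)**2)**2)
y(j, -3)*(-51 + 47) = (-1 + (-1 - 3)**2)**2*(-51 + 47) = (-1 + (-4)**2)**2*(-4) = (-1 + 16)**2*(-4) = 15**2*(-4) = 225*(-4) = -900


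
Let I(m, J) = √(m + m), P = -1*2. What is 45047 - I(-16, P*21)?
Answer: 45047 - 4*I*√2 ≈ 45047.0 - 5.6569*I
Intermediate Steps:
P = -2
I(m, J) = √2*√m (I(m, J) = √(2*m) = √2*√m)
45047 - I(-16, P*21) = 45047 - √2*√(-16) = 45047 - √2*4*I = 45047 - 4*I*√2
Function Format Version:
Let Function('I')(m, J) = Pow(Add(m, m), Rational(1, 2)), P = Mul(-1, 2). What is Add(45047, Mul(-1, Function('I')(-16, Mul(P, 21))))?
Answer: Add(45047, Mul(-4, I, Pow(2, Rational(1, 2)))) ≈ Add(45047., Mul(-5.6569, I))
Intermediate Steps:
P = -2
Function('I')(m, J) = Mul(Pow(2, Rational(1, 2)), Pow(m, Rational(1, 2))) (Function('I')(m, J) = Pow(Mul(2, m), Rational(1, 2)) = Mul(Pow(2, Rational(1, 2)), Pow(m, Rational(1, 2))))
Add(45047, Mul(-1, Function('I')(-16, Mul(P, 21)))) = Add(45047, Mul(-1, Mul(Pow(2, Rational(1, 2)), Pow(-16, Rational(1, 2))))) = Add(45047, Mul(-1, Mul(Pow(2, Rational(1, 2)), Mul(4, I)))) = Add(45047, Mul(-1, Mul(4, I, Pow(2, Rational(1, 2))))) = Add(45047, Mul(-4, I, Pow(2, Rational(1, 2))))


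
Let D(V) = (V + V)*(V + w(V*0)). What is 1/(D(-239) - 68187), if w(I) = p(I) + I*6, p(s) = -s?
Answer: 1/46055 ≈ 2.1713e-5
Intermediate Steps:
w(I) = 5*I (w(I) = -I + I*6 = -I + 6*I = 5*I)
D(V) = 2*V² (D(V) = (V + V)*(V + 5*(V*0)) = (2*V)*(V + 5*0) = (2*V)*(V + 0) = (2*V)*V = 2*V²)
1/(D(-239) - 68187) = 1/(2*(-239)² - 68187) = 1/(2*57121 - 68187) = 1/(114242 - 68187) = 1/46055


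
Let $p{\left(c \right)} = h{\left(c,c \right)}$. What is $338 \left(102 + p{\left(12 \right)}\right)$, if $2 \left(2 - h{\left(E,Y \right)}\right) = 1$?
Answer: $34983$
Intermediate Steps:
$h{\left(E,Y \right)} = \frac{3}{2}$ ($h{\left(E,Y \right)} = 2 - \frac{1}{2} = \frac{3}{2}$)
$p{\left(c \right)} = \frac{3}{2}$
$338 \left(102 + p{\left(12 \right)}\right) = 338 \left(102 + \frac{3}{2}\right) = 338 \cdot \frac{207}{2} = 34983$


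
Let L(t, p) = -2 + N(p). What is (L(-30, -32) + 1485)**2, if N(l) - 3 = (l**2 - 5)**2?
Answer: 1081281783409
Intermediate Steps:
N(l) = 3 + (-5 + l**2)**2 (N(l) = 3 + (l**2 - 5)**2 = 3 + (-5 + l**2)**2)
L(t, p) = 1 + (-5 + p**2)**2 (L(t, p) = -2 + (3 + (-5 + p**2)**2) = 1 + (-5 + p**2)**2)
(L(-30, -32) + 1485)**2 = ((1 + (-5 + (-32)**2)**2) + 1485)**2 = ((1 + (-5 + 1024)**2) + 1485)**2 = ((1 + 1019**2) + 1485)**2 = ((1 + 1038361) + 1485)**2 = (1038362 + 1485)**2 = 1039847**2 = 1081281783409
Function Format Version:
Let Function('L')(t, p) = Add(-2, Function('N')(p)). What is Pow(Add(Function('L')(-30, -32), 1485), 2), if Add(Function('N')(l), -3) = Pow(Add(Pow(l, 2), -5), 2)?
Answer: 1081281783409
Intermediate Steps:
Function('N')(l) = Add(3, Pow(Add(-5, Pow(l, 2)), 2)) (Function('N')(l) = Add(3, Pow(Add(Pow(l, 2), -5), 2)) = Add(3, Pow(Add(-5, Pow(l, 2)), 2)))
Function('L')(t, p) = Add(1, Pow(Add(-5, Pow(p, 2)), 2)) (Function('L')(t, p) = Add(-2, Add(3, Pow(Add(-5, Pow(p, 2)), 2))) = Add(1, Pow(Add(-5, Pow(p, 2)), 2)))
Pow(Add(Function('L')(-30, -32), 1485), 2) = Pow(Add(Add(1, Pow(Add(-5, Pow(-32, 2)), 2)), 1485), 2) = Pow(Add(Add(1, Pow(Add(-5, 1024), 2)), 1485), 2) = Pow(Add(Add(1, Pow(1019, 2)), 1485), 2) = Pow(Add(Add(1, 1038361), 1485), 2) = Pow(Add(1038362, 1485), 2) = Pow(1039847, 2) = 1081281783409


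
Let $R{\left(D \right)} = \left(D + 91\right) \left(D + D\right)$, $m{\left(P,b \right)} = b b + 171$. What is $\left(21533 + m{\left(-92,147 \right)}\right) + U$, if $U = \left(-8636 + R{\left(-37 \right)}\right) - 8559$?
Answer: $22122$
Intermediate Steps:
$m{\left(P,b \right)} = 171 + b^{2}$ ($m{\left(P,b \right)} = b^{2} + 171 = 171 + b^{2}$)
$R{\left(D \right)} = 2 D \left(91 + D\right)$ ($R{\left(D \right)} = \left(91 + D\right) 2 D = 2 D \left(91 + D\right)$)
$U = -21191$ ($U = \left(-8636 + 2 \left(-37\right) \left(91 - 37\right)\right) - 8559 = \left(-8636 + 2 \left(-37\right) 54\right) - 8559 = \left(-8636 - 3996\right) - 8559 = -12632 - 8559 = -21191$)
$\left(21533 + m{\left(-92,147 \right)}\right) + U = \left(21533 + \left(171 + 147^{2}\right)\right) - 21191 = \left(21533 + \left(171 + 21609\right)\right) - 21191 = \left(21533 + 21780\right) - 21191 = 43313 - 21191 = 22122$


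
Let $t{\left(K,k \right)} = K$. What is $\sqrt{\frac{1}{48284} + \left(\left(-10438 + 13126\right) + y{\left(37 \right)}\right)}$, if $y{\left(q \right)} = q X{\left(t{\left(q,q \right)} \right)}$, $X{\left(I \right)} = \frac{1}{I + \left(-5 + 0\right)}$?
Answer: $\frac{\sqrt{25077400403482}}{96568} \approx 51.857$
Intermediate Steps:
$X{\left(I \right)} = \frac{1}{-5 + I}$ ($X{\left(I \right)} = \frac{1}{I - 5} = \frac{1}{-5 + I}$)
$y{\left(q \right)} = \frac{q}{-5 + q}$
$\sqrt{\frac{1}{48284} + \left(\left(-10438 + 13126\right) + y{\left(37 \right)}\right)} = \sqrt{\frac{1}{48284} + \left(\left(-10438 + 13126\right) + \frac{37}{-5 + 37}\right)} = \sqrt{\frac{1}{48284} + \left(2688 + \frac{37}{32}\right)} = \sqrt{\frac{1}{48284} + \frac{86053}{32}} = \sqrt{\frac{1038745771}{386272}} = \frac{\sqrt{25077400403482}}{96568}$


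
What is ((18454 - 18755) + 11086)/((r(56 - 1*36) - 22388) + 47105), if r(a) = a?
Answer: 10785/24737 ≈ 0.43599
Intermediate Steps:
((18454 - 18755) + 11086)/((r(56 - 1*36) - 22388) + 47105) = ((18454 - 18755) + 11086)/(((56 - 1*36) - 22388) + 47105) = (-301 + 11086)/(((56 - 36) - 22388) + 47105) = 10785/((20 - 22388) + 47105) = 10785/(-22368 + 47105) = 10785/24737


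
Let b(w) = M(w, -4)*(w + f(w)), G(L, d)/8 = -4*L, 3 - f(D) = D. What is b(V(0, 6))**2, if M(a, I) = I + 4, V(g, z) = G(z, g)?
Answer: 0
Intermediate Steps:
f(D) = 3 - D
G(L, d) = -32*L (G(L, d) = 8*(-4*L) = -32*L)
V(g, z) = -32*z
M(a, I) = 4 + I
b(w) = 0 (b(w) = (4 - 4)*(w + (3 - w)) = 0*3 = 0)
b(V(0, 6))**2 = 0**2 = 0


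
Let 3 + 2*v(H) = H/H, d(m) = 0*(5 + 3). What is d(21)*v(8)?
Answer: 0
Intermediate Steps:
d(m) = 0 (d(m) = 0*8 = 0)
v(H) = -1 (v(H) = -3/2 + (H/H)/2 = -3/2 + (½)*1 = -3/2 + ½ = -1)
d(21)*v(8) = 0*(-1) = 0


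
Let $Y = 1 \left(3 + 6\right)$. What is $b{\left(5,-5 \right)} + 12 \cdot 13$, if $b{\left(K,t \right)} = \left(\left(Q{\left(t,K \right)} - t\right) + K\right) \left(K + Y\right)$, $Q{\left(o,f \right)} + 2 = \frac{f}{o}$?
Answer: $254$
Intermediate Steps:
$Y = 9$ ($Y = 1 \cdot 9 = 9$)
$Q{\left(o,f \right)} = -2 + \frac{f}{o}$
$b{\left(K,t \right)} = \left(9 + K\right) \left(-2 + K - t + \frac{K}{t}\right)$ ($b{\left(K,t \right)} = \left(\left(\left(-2 + \frac{K}{t}\right) - t\right) + K\right) \left(K + 9\right) = \left(\left(-2 - t + \frac{K}{t}\right) + K\right) \left(9 + K\right) = \left(-2 + K - t + \frac{K}{t}\right) \left(9 + K\right) = \left(9 + K\right) \left(-2 + K - t + \frac{K}{t}\right)$)
$b{\left(5,-5 \right)} + 12 \cdot 13 = \left(-18 + 5^{2} - -45 + 7 \cdot 5 + \frac{5^{2}}{-5} - 5 \left(-5\right) + 9 \cdot 5 \frac{1}{-5}\right) + 12 \cdot 13 = \left(-18 + 25 + 45 + 35 + 25 \left(- \frac{1}{5}\right) + 25 + 9 \cdot 5 \left(- \frac{1}{5}\right)\right) + 156 = \left(-18 + 25 + 45 + 35 - 5 + 25 - 9\right) + 156 = 98 + 156 = 254$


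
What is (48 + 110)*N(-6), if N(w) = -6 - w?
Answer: 0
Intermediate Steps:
(48 + 110)*N(-6) = (48 + 110)*(-6 - 1*(-6)) = 158*(-6 + 6) = 158*0 = 0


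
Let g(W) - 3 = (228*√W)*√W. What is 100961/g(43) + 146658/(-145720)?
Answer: 948125851/102076860 ≈ 9.2883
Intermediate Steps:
g(W) = 3 + 228*W (g(W) = 3 + (228*√W)*√W = 3 + 228*W)
100961/g(43) + 146658/(-145720) = 100961/(3 + 228*43) + 146658/(-145720) = 100961/(3 + 9804) + 146658*(-1/145720) = 100961/9807 - 73329/72860 = 100961*(1/9807) - 73329/72860 = 14423/1401 - 73329/72860 = 948125851/102076860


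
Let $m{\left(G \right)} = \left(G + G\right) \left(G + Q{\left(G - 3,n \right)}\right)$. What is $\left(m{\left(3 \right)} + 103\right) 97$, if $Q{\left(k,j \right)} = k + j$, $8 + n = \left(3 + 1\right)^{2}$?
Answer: $16393$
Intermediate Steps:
$n = 8$ ($n = -8 + \left(3 + 1\right)^{2} = -8 + 4^{2} = -8 + 16 = 8$)
$Q{\left(k,j \right)} = j + k$
$m{\left(G \right)} = 2 G \left(5 + 2 G\right)$ ($m{\left(G \right)} = \left(G + G\right) \left(G + \left(8 + \left(G - 3\right)\right)\right) = 2 G \left(G + \left(8 + \left(-3 + G\right)\right)\right) = 2 G \left(G + \left(5 + G\right)\right) = 2 G \left(5 + 2 G\right)$)
$\left(m{\left(3 \right)} + 103\right) 97 = \left(2 \cdot 3 \left(5 + 2 \cdot 3\right) + 103\right) 97 = \left(2 \cdot 3 \left(5 + 6\right) + 103\right) 97 = \left(2 \cdot 3 \cdot 11 + 103\right) 97 = \left(66 + 103\right) 97 = 169 \cdot 97 = 16393$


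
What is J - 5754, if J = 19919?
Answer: 14165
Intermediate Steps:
J - 5754 = 19919 - 5754 = 14165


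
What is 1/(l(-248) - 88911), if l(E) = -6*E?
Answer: -1/87423 ≈ -1.1439e-5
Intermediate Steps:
1/(l(-248) - 88911) = 1/(-6*(-248) - 88911) = 1/(1488 - 88911) = 1/(-87423) = -1/87423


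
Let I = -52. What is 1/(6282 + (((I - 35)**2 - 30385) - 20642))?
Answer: -1/37176 ≈ -2.6899e-5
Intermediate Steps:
1/(6282 + (((I - 35)**2 - 30385) - 20642)) = 1/(6282 + (((-52 - 35)**2 - 30385) - 20642)) = 1/(6282 + (((-87)**2 - 30385) - 20642)) = 1/(6282 + ((7569 - 30385) - 20642)) = 1/(6282 + (-22816 - 20642)) = 1/(6282 - 43458) = 1/(-37176) = -1/37176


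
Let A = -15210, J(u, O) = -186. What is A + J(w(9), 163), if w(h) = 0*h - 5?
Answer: -15396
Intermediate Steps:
w(h) = -5 (w(h) = 0 - 5 = -5)
A + J(w(9), 163) = -15210 - 186 = -15396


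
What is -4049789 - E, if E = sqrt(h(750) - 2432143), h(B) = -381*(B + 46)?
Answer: -4049789 - I*sqrt(2735419) ≈ -4.0498e+6 - 1653.9*I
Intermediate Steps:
h(B) = -17526 - 381*B (h(B) = -381*(46 + B) = -17526 - 381*B)
E = I*sqrt(2735419) (E = sqrt((-17526 - 381*750) - 2432143) = sqrt((-17526 - 285750) - 2432143) = sqrt(-303276 - 2432143) = sqrt(-2735419) = I*sqrt(2735419) ≈ 1653.9*I)
-4049789 - E = -4049789 - I*sqrt(2735419)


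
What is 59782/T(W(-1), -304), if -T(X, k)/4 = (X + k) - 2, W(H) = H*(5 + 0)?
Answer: 29891/622 ≈ 48.056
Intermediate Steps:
W(H) = 5*H (W(H) = H*5 = 5*H)
T(X, k) = 8 - 4*X - 4*k (T(X, k) = -4*((X + k) - 2) = -4*(-2 + X + k) = 8 - 4*X - 4*k)
59782/T(W(-1), -304) = 59782/(8 - 20*(-1) - 4*(-304)) = 59782/(8 - 4*(-5) + 1216) = 59782/(8 + 20 + 1216) = 59782/1244 = 59782*(1/1244) = 29891/622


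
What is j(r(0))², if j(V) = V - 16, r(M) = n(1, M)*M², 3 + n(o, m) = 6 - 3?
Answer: 256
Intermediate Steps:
n(o, m) = 0 (n(o, m) = -3 + (6 - 3) = -3 + 3 = 0)
r(M) = 0 (r(M) = 0*M² = 0)
j(V) = -16 + V
j(r(0))² = (-16 + 0)² = (-16)² = 256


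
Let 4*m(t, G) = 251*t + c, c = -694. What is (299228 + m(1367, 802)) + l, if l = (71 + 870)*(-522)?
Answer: -425473/4 ≈ -1.0637e+5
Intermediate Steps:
l = -491202 (l = 941*(-522) = -491202)
m(t, G) = -347/2 + 251*t/4 (m(t, G) = (251*t - 694)/4 = (-694 + 251*t)/4 = -347/2 + 251*t/4)
(299228 + m(1367, 802)) + l = (299228 + (-347/2 + (251/4)*1367)) - 491202 = (299228 + (-347/2 + 343117/4)) - 491202 = (299228 + 342423/4) - 491202 = 1539335/4 - 491202 = -425473/4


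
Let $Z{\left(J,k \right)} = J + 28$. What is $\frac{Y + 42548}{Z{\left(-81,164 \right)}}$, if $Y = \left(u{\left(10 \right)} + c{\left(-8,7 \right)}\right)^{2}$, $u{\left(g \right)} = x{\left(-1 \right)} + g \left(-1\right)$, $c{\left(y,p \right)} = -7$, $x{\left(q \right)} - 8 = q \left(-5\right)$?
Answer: $- \frac{42564}{53} \approx -803.09$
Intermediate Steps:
$x{\left(q \right)} = 8 - 5 q$ ($x{\left(q \right)} = 8 + q \left(-5\right) = 8 - 5 q$)
$Z{\left(J,k \right)} = 28 + J$
$u{\left(g \right)} = 13 - g$ ($u{\left(g \right)} = \left(8 - -5\right) + g \left(-1\right) = \left(8 + 5\right) - g = 13 - g$)
$Y = 16$ ($Y = \left(\left(13 - 10\right) - 7\right)^{2} = \left(3 - 7\right)^{2} = \left(-4\right)^{2} = 16$)
$\frac{Y + 42548}{Z{\left(-81,164 \right)}} = \frac{16 + 42548}{28 - 81} = \frac{42564}{-53} = 42564 \left(- \frac{1}{53}\right) = - \frac{42564}{53}$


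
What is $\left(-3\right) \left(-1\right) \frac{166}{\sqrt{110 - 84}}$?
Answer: $\frac{249 \sqrt{26}}{13} \approx 97.666$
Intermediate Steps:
$\left(-3\right) \left(-1\right) \frac{166}{\sqrt{110 - 84}} = 3 \frac{166}{\sqrt{26}} = 3 \cdot 166 \frac{\sqrt{26}}{26} = 3 \frac{83 \sqrt{26}}{13} = \frac{249 \sqrt{26}}{13}$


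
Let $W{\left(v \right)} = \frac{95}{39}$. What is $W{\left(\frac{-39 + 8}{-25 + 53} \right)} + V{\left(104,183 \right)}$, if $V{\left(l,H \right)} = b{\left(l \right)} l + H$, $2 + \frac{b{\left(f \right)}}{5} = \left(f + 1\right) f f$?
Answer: $\frac{23031557072}{39} \approx 5.9055 \cdot 10^{8}$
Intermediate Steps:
$b{\left(f \right)} = -10 + 5 f^{2} \left(1 + f\right)$ ($b{\left(f \right)} = -10 + 5 \left(f + 1\right) f f = -10 + 5 \left(1 + f\right) f^{2} = -10 + 5 f^{2} \left(1 + f\right)$)
$V{\left(l,H \right)} = H + l \left(-10 + 5 l^{2} + 5 l^{3}\right)$ ($V{\left(l,H \right)} = \left(-10 + 5 l^{2} + 5 l^{3}\right) l + H = l \left(-10 + 5 l^{2} + 5 l^{3}\right) + H = H + l \left(-10 + 5 l^{2} + 5 l^{3}\right)$)
$W{\left(v \right)} = \frac{95}{39}$ ($W{\left(v \right)} = 95 \cdot \frac{1}{39} = \frac{95}{39}$)
$W{\left(\frac{-39 + 8}{-25 + 53} \right)} + V{\left(104,183 \right)} = \frac{95}{39} + \left(183 + 5 \cdot 104 \left(-2 + 104^{2} + 104^{3}\right)\right) = \frac{95}{39} + \left(183 + 5 \cdot 104 \left(-2 + 10816 + 1124864\right)\right) = \frac{95}{39} + \left(183 + 5 \cdot 104 \cdot 1135678\right) = \frac{95}{39} + \left(183 + 590552560\right) = \frac{95}{39} + 590552743 = \frac{23031557072}{39}$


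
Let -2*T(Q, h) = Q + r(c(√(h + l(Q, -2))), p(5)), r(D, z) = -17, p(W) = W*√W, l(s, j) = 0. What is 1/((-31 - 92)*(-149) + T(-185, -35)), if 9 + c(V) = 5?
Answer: 1/18428 ≈ 5.4265e-5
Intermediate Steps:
p(W) = W^(3/2)
c(V) = -4 (c(V) = -9 + 5 = -4)
T(Q, h) = 17/2 - Q/2 (T(Q, h) = -(Q - 17)/2 = -(-17 + Q)/2 = 17/2 - Q/2)
1/((-31 - 92)*(-149) + T(-185, -35)) = 1/((-31 - 92)*(-149) + (17/2 - ½*(-185))) = 1/(-123*(-149) + (17/2 + 185/2)) = 1/(18327 + 101) = 1/18428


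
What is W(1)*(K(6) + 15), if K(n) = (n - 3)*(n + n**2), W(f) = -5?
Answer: -705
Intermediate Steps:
K(n) = (-3 + n)*(n + n**2)
W(1)*(K(6) + 15) = -5*(6*(-3 + 6**2 - 2*6) + 15) = -5*(6*(-3 + 36 - 12) + 15) = -5*(6*21 + 15) = -5*(126 + 15) = -5*141 = -705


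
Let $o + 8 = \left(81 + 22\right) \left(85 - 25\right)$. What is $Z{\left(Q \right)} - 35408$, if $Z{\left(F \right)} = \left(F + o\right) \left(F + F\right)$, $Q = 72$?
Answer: $863728$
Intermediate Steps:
$o = 6172$ ($o = -8 + \left(81 + 22\right) \left(85 - 25\right) = -8 + 103 \cdot 60 = -8 + 6180 = 6172$)
$Z{\left(F \right)} = 2 F \left(6172 + F\right)$ ($Z{\left(F \right)} = \left(F + 6172\right) \left(F + F\right) = \left(6172 + F\right) 2 F = 2 F \left(6172 + F\right)$)
$Z{\left(Q \right)} - 35408 = 2 \cdot 72 \left(6172 + 72\right) - 35408 = 2 \cdot 72 \cdot 6244 - 35408 = 899136 - 35408 = 863728$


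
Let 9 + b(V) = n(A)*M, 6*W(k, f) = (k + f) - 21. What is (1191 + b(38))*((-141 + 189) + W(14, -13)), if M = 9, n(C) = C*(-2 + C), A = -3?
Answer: 58826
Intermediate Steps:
W(k, f) = -7/2 + f/6 + k/6 (W(k, f) = ((k + f) - 21)/6 = ((f + k) - 21)/6 = (-21 + f + k)/6 = -7/2 + f/6 + k/6)
b(V) = 126 (b(V) = -9 - 3*(-2 - 3)*9 = -9 - 3*(-5)*9 = -9 + 15*9 = -9 + 135 = 126)
(1191 + b(38))*((-141 + 189) + W(14, -13)) = (1191 + 126)*((-141 + 189) + (-7/2 + (⅙)*(-13) + (⅙)*14)) = 1317*(48 + (-7/2 - 13/6 + 7/3)) = 1317*(48 - 10/3) = 1317*(134/3) = 58826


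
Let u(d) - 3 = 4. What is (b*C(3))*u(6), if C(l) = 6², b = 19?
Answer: 4788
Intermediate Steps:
C(l) = 36
u(d) = 7 (u(d) = 3 + 4 = 7)
(b*C(3))*u(6) = (19*36)*7 = 684*7 = 4788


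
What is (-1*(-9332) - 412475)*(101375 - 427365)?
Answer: 131420586570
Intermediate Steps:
(-1*(-9332) - 412475)*(101375 - 427365) = (9332 - 412475)*(-325990) = -403143*(-325990) = 131420586570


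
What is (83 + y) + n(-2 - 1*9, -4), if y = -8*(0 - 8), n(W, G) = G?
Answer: 143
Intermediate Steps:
y = 64 (y = -8*(-8) = 64)
(83 + y) + n(-2 - 1*9, -4) = (83 + 64) - 4 = 147 - 4 = 143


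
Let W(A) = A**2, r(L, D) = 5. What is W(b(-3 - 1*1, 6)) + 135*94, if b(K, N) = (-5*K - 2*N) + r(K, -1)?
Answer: 12859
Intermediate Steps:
b(K, N) = 5 - 5*K - 2*N (b(K, N) = (-5*K - 2*N) + 5 = 5 - 5*K - 2*N)
W(b(-3 - 1*1, 6)) + 135*94 = (5 - 5*(-3 - 1*1) - 2*6)**2 + 135*94 = (5 - 5*(-3 - 1) - 12)**2 + 12690 = (5 - 5*(-4) - 12)**2 + 12690 = (5 + 20 - 12)**2 + 12690 = 13**2 + 12690 = 169 + 12690 = 12859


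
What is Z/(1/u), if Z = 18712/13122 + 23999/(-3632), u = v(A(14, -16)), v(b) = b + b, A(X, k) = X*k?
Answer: 3457340516/1489347 ≈ 2321.4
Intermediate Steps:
v(b) = 2*b
u = -448 (u = 2*(14*(-16)) = 2*(-224) = -448)
Z = -123476447/23829552 (Z = 18712*(1/13122) + 23999*(-1/3632) = 9356/6561 - 23999/3632 = -123476447/23829552 ≈ -5.1816)
Z/(1/u) = -123476447/(23829552*(1/(-448))) = -123476447/(23829552*(-1/448)) = -123476447/23829552*(-448) = 3457340516/1489347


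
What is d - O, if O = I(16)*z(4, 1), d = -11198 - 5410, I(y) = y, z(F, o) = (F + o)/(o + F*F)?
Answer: -282416/17 ≈ -16613.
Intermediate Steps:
z(F, o) = (F + o)/(o + F²)
d = -16608
O = 80/17 (O = 16*((4 + 1)/(1 + 4²)) = 16*(5/(1 + 16)) = 16*(5/17) = 80/17 ≈ 4.7059)
d - O = -16608 - 1*80/17 = -16608 - 80/17 = -282416/17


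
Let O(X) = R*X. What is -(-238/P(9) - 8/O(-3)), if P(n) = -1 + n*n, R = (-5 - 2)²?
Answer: 17173/5880 ≈ 2.9206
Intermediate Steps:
R = 49 (R = (-7)² = 49)
O(X) = 49*X
P(n) = -1 + n²
-(-238/P(9) - 8/O(-3)) = -(-238/(-1 + 9²) - 8/(49*(-3))) = -(-238/(-1 + 81) - 8/(-147)) = -(-238/80 - 8*(-1/147)) = -(-238*1/80 + 8/147) = -(-119/40 + 8/147) = -1*(-17173/5880) = 17173/5880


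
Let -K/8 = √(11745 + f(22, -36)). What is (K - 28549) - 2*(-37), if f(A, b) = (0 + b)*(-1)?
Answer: -28475 - 24*√1309 ≈ -29343.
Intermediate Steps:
f(A, b) = -b (f(A, b) = b*(-1) = -b)
K = -24*√1309 (K = -8*√(11745 - 1*(-36)) = -8*√(11745 + 36) = -24*√1309 ≈ -868.32)
(K - 28549) - 2*(-37) = (-24*√1309 - 28549) - 2*(-37) = (-28549 - 24*√1309) + 74 = -28475 - 24*√1309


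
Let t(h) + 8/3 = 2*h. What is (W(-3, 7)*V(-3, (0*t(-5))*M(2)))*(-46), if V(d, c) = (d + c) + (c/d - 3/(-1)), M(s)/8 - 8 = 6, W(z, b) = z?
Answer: 0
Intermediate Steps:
M(s) = 112 (M(s) = 64 + 8*6 = 64 + 48 = 112)
t(h) = -8/3 + 2*h
V(d, c) = 3 + c + d + c/d (V(d, c) = (c + d) + (c/d - 3*(-1)) = (c + d) + (c/d + 3) = (c + d) + (3 + c/d) = 3 + c + d + c/d)
(W(-3, 7)*V(-3, (0*t(-5))*M(2)))*(-46) = -3*(3 + (0*(-8/3 + 2*(-5)))*112 - 3 + ((0*(-8/3 + 2*(-5)))*112)/(-3))*(-46) = -3*(3 + (0*(-8/3 - 10))*112 - 3 + ((0*(-8/3 - 10))*112)*(-1/3))*(-46) = -3*(3 + (0*(-38/3))*112 - 3 + ((0*(-38/3))*112)*(-1/3))*(-46) = -3*(3 + 0*112 - 3 + (0*112)*(-1/3))*(-46) = -3*(3 + 0 - 3 + 0*(-1/3))*(-46) = -3*(3 + 0 - 3 + 0)*(-46) = -3*0*(-46) = 0*(-46) = 0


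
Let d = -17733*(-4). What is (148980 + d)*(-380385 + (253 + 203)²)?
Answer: -37923604488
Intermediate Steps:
d = 70932
(148980 + d)*(-380385 + (253 + 203)²) = (148980 + 70932)*(-380385 + (253 + 203)²) = 219912*(-380385 + 456²) = 219912*(-380385 + 207936) = 219912*(-172449) = -37923604488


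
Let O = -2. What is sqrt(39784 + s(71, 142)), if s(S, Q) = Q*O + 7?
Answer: sqrt(39507) ≈ 198.76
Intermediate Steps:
s(S, Q) = 7 - 2*Q (s(S, Q) = Q*(-2) + 7 = -2*Q + 7 = 7 - 2*Q)
sqrt(39784 + s(71, 142)) = sqrt(39784 + (7 - 2*142)) = sqrt(39784 + (7 - 284)) = sqrt(39784 - 277) = sqrt(39507)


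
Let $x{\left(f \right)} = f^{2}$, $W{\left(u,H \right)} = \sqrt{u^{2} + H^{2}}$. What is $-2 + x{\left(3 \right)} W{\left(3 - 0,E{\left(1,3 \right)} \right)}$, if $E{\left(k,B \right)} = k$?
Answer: $-2 + 9 \sqrt{10} \approx 26.461$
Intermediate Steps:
$W{\left(u,H \right)} = \sqrt{H^{2} + u^{2}}$
$-2 + x{\left(3 \right)} W{\left(3 - 0,E{\left(1,3 \right)} \right)} = -2 + 3^{2} \sqrt{1^{2} + \left(3 - 0\right)^{2}} = -2 + 9 \sqrt{1 + \left(3 + 0\right)^{2}} = -2 + 9 \sqrt{1 + 3^{2}} = -2 + 9 \sqrt{1 + 9} = -2 + 9 \sqrt{10}$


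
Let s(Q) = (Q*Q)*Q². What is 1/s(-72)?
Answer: 1/26873856 ≈ 3.7211e-8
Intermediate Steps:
s(Q) = Q⁴ (s(Q) = Q²*Q² = Q⁴)
1/s(-72) = 1/((-72)⁴) = 1/26873856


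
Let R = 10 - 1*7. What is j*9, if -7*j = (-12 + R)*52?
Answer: 4212/7 ≈ 601.71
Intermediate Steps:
R = 3 (R = 10 - 7 = 3)
j = 468/7 (j = -(-12 + 3)*52/7 = -(-9)*52/7 = -⅐*(-468) = 468/7 ≈ 66.857)
j*9 = (468/7)*9 = 4212/7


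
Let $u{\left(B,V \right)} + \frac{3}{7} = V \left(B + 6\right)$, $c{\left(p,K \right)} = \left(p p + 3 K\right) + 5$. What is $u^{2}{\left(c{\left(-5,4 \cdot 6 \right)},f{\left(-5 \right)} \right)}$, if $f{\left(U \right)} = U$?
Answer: $\frac{14311089}{49} \approx 2.9206 \cdot 10^{5}$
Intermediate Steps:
$c{\left(p,K \right)} = 5 + p^{2} + 3 K$ ($c{\left(p,K \right)} = \left(p^{2} + 3 K\right) + 5 = 5 + p^{2} + 3 K$)
$u{\left(B,V \right)} = - \frac{3}{7} + V \left(6 + B\right)$ ($u{\left(B,V \right)} = - \frac{3}{7} + V \left(B + 6\right) = - \frac{3}{7} + V \left(6 + B\right)$)
$u^{2}{\left(c{\left(-5,4 \cdot 6 \right)},f{\left(-5 \right)} \right)} = \left(- \frac{3}{7} + 6 \left(-5\right) + \left(5 + \left(-5\right)^{2} + 3 \cdot 4 \cdot 6\right) \left(-5\right)\right)^{2} = \left(- \frac{3}{7} - 30 + \left(5 + 25 + 3 \cdot 24\right) \left(-5\right)\right)^{2} = \left(- \frac{3}{7} - 30 + \left(5 + 25 + 72\right) \left(-5\right)\right)^{2} = \left(- \frac{3}{7} - 30 + 102 \left(-5\right)\right)^{2} = \left(- \frac{3}{7} - 30 - 510\right)^{2} = \left(- \frac{3783}{7}\right)^{2} = \frac{14311089}{49}$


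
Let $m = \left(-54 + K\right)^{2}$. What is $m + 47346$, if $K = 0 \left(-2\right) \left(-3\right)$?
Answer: $50262$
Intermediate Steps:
$K = 0$ ($K = 0 \left(-3\right) = 0$)
$m = 2916$ ($m = \left(-54 + 0\right)^{2} = \left(-54\right)^{2} = 2916$)
$m + 47346 = 2916 + 47346 = 50262$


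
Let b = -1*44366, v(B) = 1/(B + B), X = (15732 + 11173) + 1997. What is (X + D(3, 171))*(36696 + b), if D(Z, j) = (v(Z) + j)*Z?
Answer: -225616885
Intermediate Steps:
X = 28902 (X = 26905 + 1997 = 28902)
v(B) = 1/(2*B)
D(Z, j) = Z*(j + 1/(2*Z)) (D(Z, j) = (1/(2*Z) + j)*Z = (j + 1/(2*Z))*Z = Z*(j + 1/(2*Z)))
b = -44366
(X + D(3, 171))*(36696 + b) = (28902 + (½ + 3*171))*(36696 - 44366) = (28902 + (½ + 513))*(-7670) = (28902 + 1027/2)*(-7670) = (58831/2)*(-7670) = -225616885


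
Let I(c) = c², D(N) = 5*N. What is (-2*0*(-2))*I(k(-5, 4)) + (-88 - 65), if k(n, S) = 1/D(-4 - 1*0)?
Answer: -153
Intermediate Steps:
k(n, S) = -1/20 (k(n, S) = 1/(5*(-4 - 1*0)) = 1/(5*(-4 + 0)) = 1/(5*(-4)) = 1/(-20) = -1/20)
(-2*0*(-2))*I(k(-5, 4)) + (-88 - 65) = (-2*0*(-2))*(-1/20)² + (-88 - 65) = (0*(-2))*(1/400) - 153 = 0*(1/400) - 153 = 0 - 153 = -153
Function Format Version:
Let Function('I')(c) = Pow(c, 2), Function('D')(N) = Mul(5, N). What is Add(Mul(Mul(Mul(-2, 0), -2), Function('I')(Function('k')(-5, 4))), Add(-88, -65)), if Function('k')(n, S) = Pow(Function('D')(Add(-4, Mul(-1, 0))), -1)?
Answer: -153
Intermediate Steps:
Function('k')(n, S) = Rational(-1, 20) (Function('k')(n, S) = Pow(Mul(5, Add(-4, Mul(-1, 0))), -1) = Pow(Mul(5, Add(-4, 0)), -1) = Pow(Mul(5, -4), -1) = Pow(-20, -1) = Rational(-1, 20))
Add(Mul(Mul(Mul(-2, 0), -2), Function('I')(Function('k')(-5, 4))), Add(-88, -65)) = Add(Mul(Mul(Mul(-2, 0), -2), Pow(Rational(-1, 20), 2)), Add(-88, -65)) = Add(Mul(Mul(0, -2), Rational(1, 400)), -153) = Add(Mul(0, Rational(1, 400)), -153) = Add(0, -153) = -153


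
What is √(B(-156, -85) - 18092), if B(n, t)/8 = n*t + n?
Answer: 2*√21685 ≈ 294.52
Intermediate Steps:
B(n, t) = 8*n + 8*n*t (B(n, t) = 8*(n*t + n) = 8*(n + n*t) = 8*n + 8*n*t)
√(B(-156, -85) - 18092) = √(8*(-156)*(1 - 85) - 18092) = √(8*(-156)*(-84) - 18092) = √(104832 - 18092) = √86740 = 2*√21685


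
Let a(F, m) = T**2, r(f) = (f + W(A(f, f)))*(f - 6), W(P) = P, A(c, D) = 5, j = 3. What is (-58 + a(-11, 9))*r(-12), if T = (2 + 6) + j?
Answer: 7938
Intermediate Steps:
r(f) = (-6 + f)*(5 + f) (r(f) = (f + 5)*(f - 6) = (5 + f)*(-6 + f) = (-6 + f)*(5 + f))
T = 11 (T = (2 + 6) + 3 = 8 + 3 = 11)
a(F, m) = 121 (a(F, m) = 11**2 = 121)
(-58 + a(-11, 9))*r(-12) = (-58 + 121)*(-30 + (-12)**2 - 1*(-12)) = 63*(-30 + 144 + 12) = 63*126 = 7938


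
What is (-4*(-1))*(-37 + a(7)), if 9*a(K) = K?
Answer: -1304/9 ≈ -144.89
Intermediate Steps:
a(K) = K/9
(-4*(-1))*(-37 + a(7)) = (-4*(-1))*(-37 + (1/9)*7) = 4*(-37 + 7/9) = 4*(-326/9) = -1304/9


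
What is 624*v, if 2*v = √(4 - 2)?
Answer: 312*√2 ≈ 441.23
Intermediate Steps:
v = √2/2 (v = √(4 - 2)/2 = √2/2 ≈ 0.70711)
624*v = 624*(√2/2) = 312*√2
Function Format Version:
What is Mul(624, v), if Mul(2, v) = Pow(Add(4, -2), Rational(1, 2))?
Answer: Mul(312, Pow(2, Rational(1, 2))) ≈ 441.23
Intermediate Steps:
v = Mul(Rational(1, 2), Pow(2, Rational(1, 2))) (v = Mul(Rational(1, 2), Pow(Add(4, -2), Rational(1, 2))) = Mul(Rational(1, 2), Pow(2, Rational(1, 2))) ≈ 0.70711)
Mul(624, v) = Mul(624, Mul(Rational(1, 2), Pow(2, Rational(1, 2)))) = Mul(312, Pow(2, Rational(1, 2)))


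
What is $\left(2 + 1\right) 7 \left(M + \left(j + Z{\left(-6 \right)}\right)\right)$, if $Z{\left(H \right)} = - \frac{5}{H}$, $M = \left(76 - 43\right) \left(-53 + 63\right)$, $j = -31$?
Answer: $\frac{12593}{2} \approx 6296.5$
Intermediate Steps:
$M = 330$ ($M = 33 \cdot 10 = 330$)
$\left(2 + 1\right) 7 \left(M + \left(j + Z{\left(-6 \right)}\right)\right) = \left(2 + 1\right) 7 \left(330 - \left(31 + \frac{5}{-6}\right)\right) = 3 \cdot 7 \left(330 - \frac{181}{6}\right) = 21 \left(330 + \left(-31 + \frac{5}{6}\right)\right) = 21 \left(330 - \frac{181}{6}\right) = 21 \cdot \frac{1799}{6} = \frac{12593}{2}$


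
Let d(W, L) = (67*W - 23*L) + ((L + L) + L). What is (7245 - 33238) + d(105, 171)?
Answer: -22378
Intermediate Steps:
d(W, L) = -20*L + 67*W (d(W, L) = (-23*L + 67*W) + (2*L + L) = (-23*L + 67*W) + 3*L = -20*L + 67*W)
(7245 - 33238) + d(105, 171) = (7245 - 33238) + (-20*171 + 67*105) = -25993 + (-3420 + 7035) = -25993 + 3615 = -22378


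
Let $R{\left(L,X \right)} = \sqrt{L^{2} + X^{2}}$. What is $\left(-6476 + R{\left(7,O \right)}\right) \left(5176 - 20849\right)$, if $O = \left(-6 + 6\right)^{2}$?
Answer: $101388637$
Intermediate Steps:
$O = 0$ ($O = 0^{2} = 0$)
$\left(-6476 + R{\left(7,O \right)}\right) \left(5176 - 20849\right) = \left(-6476 + \sqrt{7^{2} + 0^{2}}\right) \left(5176 - 20849\right) = \left(-6476 + \sqrt{49 + 0}\right) \left(-15673\right) = \left(-6476 + \sqrt{49}\right) \left(-15673\right) = \left(-6476 + 7\right) \left(-15673\right) = \left(-6469\right) \left(-15673\right) = 101388637$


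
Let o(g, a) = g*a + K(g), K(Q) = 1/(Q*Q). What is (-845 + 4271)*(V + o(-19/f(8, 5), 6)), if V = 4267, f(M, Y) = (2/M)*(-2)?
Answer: 11118707853/722 ≈ 1.5400e+7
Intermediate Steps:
f(M, Y) = -4/M
K(Q) = Q**(-2) (K(Q) = 1/(Q**2) = Q**(-2))
o(g, a) = g**(-2) + a*g (o(g, a) = g*a + g**(-2) = a*g + g**(-2) = g**(-2) + a*g)
(-845 + 4271)*(V + o(-19/f(8, 5), 6)) = (-845 + 4271)*(4267 + ((-19/((-4/8)))**(-2) + 6*(-19/((-4/8))))) = 3426*(4267 + ((-19/((-4*1/8)))**(-2) + 6*(-19/((-4*1/8))))) = 3426*(4267 + ((-19/(-1/2))**(-2) + 6*(-19/(-1/2)))) = 3426*(4267 + ((-19*(-2))**(-2) + 6*(-19*(-2)))) = 3426*(4267 + (38**(-2) + 6*38)) = 3426*(4267 + (1/1444 + 228)) = 3426*(4267 + 329233/1444) = 3426*(6490781/1444) = 11118707853/722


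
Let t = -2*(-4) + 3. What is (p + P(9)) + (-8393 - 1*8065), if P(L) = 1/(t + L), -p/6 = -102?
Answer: -316919/20 ≈ -15846.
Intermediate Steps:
p = 612 (p = -6*(-102) = 612)
t = 11 (t = 8 + 3 = 11)
P(L) = 1/(11 + L)
(p + P(9)) + (-8393 - 1*8065) = (612 + 1/(11 + 9)) + (-8393 - 1*8065) = (612 + 1/20) + (-8393 - 8065) = (612 + 1/20) - 16458 = 12241/20 - 16458 = -316919/20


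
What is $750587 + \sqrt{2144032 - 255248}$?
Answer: $750587 + 4 \sqrt{118049} \approx 7.5196 \cdot 10^{5}$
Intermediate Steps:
$750587 + \sqrt{2144032 - 255248} = 750587 + \sqrt{1888784} = 750587 + 4 \sqrt{118049}$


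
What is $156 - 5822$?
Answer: $-5666$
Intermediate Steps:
$156 - 5822 = -5666$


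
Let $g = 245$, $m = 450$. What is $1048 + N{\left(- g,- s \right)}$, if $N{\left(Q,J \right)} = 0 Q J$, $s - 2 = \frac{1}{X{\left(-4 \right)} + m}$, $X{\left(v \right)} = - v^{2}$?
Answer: $1048$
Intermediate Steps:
$s = \frac{869}{434}$ ($s = 2 + \frac{1}{- \left(-4\right)^{2} + 450} = 2 + \frac{1}{\left(-1\right) 16 + 450} = 2 + \frac{1}{-16 + 450} = 2 + \frac{1}{434} = \frac{869}{434} \approx 2.0023$)
$N{\left(Q,J \right)} = 0$ ($N{\left(Q,J \right)} = 0 J = 0$)
$1048 + N{\left(- g,- s \right)} = 1048 + 0 = 1048$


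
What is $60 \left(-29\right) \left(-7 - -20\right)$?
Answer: $-22620$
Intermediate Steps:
$60 \left(-29\right) \left(-7 - -20\right) = - 1740 \left(-7 + 20\right) = \left(-1740\right) 13 = -22620$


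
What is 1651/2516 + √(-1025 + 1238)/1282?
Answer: 1651/2516 + √213/1282 ≈ 0.66758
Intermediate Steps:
1651/2516 + √(-1025 + 1238)/1282 = 1651*(1/2516) + √213*(1/1282) = 1651/2516 + √213/1282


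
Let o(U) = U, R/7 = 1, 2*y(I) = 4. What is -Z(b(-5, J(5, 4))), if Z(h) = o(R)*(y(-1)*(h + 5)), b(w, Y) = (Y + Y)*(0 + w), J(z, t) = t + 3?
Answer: 910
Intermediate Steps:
y(I) = 2 (y(I) = (½)*4 = 2)
R = 7 (R = 7*1 = 7)
J(z, t) = 3 + t
b(w, Y) = 2*Y*w (b(w, Y) = (2*Y)*w = 2*Y*w)
Z(h) = 70 + 14*h (Z(h) = 7*(2*(h + 5)) = 7*(2*(5 + h)) = 7*(10 + 2*h) = 70 + 14*h)
-Z(b(-5, J(5, 4))) = -(70 + 14*(2*(3 + 4)*(-5))) = -(70 + 14*(2*7*(-5))) = -(70 + 14*(-70)) = -(70 - 980) = -1*(-910) = 910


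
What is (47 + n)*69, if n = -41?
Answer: 414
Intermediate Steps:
(47 + n)*69 = (47 - 41)*69 = 6*69 = 414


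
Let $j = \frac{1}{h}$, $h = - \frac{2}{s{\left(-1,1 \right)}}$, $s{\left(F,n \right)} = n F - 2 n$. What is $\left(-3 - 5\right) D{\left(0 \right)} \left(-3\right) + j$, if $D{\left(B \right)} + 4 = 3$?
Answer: $- \frac{45}{2} \approx -22.5$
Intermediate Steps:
$s{\left(F,n \right)} = - 2 n + F n$ ($s{\left(F,n \right)} = F n - 2 n = - 2 n + F n$)
$D{\left(B \right)} = -1$ ($D{\left(B \right)} = -4 + 3 = -1$)
$h = \frac{2}{3}$ ($h = - \frac{2}{1 \left(-2 - 1\right)} = - \frac{2}{1 \left(-3\right)} = - \frac{2}{-3} = \left(-2\right) \left(- \frac{1}{3}\right) = \frac{2}{3} \approx 0.66667$)
$j = \frac{3}{2}$ ($j = \frac{1}{\frac{2}{3}} = \frac{3}{2} \approx 1.5$)
$\left(-3 - 5\right) D{\left(0 \right)} \left(-3\right) + j = \left(-3 - 5\right) \left(-1\right) \left(-3\right) + \frac{3}{2} = \left(-8\right) \left(-1\right) \left(-3\right) + \frac{3}{2} = 8 \left(-3\right) + \frac{3}{2} = -24 + \frac{3}{2} = - \frac{45}{2}$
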